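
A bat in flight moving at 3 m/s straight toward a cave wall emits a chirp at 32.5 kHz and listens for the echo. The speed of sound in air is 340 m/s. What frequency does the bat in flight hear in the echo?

The cave wall receives the sound from a moving source: f₁ = f₀ · v/(v − v_e) = 32.5 × 340/337 ≈ 32.8 kHz.
On the return leg the bat in flight is a moving observer: f₂ = f₁ · (v + v_e)/v = 32.8 × 343/340 ≈ 33.1 kHz.
Equivalently f₂ = f₀ · (v + v_e)/(v − v_e).

33.1 kHz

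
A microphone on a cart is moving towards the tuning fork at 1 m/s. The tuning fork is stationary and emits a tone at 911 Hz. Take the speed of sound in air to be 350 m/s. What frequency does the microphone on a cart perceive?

914 Hz

Moving observer, stationary source: f' = f · (v + v_o)/v.
f' = 911 × (350 + 1)/350 = 911 × 351/350 ≈ 914 Hz.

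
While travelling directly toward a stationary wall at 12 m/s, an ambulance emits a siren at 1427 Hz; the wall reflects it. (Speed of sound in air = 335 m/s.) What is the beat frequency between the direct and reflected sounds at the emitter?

106 Hz

The wall receives the sound from a moving source: f₁ = f₀ · v/(v − v_e) = 1427 × 335/323 ≈ 1480.0 Hz.
On the return leg the ambulance is a moving observer: f₂ = f₁ · (v + v_e)/v = 1480.0 × 347/335 ≈ 1533.0 Hz.
Beat against the emitted tone: |f₂ − f₀| = 2v_e·f₀/(v − v_e) = 2 × 12 × 1427/323 ≈ 106 Hz.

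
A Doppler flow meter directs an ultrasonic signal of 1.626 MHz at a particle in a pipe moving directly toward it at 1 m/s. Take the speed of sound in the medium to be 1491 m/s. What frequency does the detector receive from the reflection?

The particle in a pipe first receives the wave as a moving observer: f₁ = f₀ · (v + u)/v = 1.626 × (1491 + 1)/1491 ≈ 1.6271 MHz.
The reflection then acts as a moving source: f₂ = f₁ · v/(v − u) ≈ 1.6282 MHz.
Equivalently f₂ = f₀ · (v + u)/(v − u).

1.6282 MHz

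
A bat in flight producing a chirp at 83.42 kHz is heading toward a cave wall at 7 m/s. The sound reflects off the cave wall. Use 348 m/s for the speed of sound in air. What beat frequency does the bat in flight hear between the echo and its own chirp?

The cave wall receives the sound from a moving source: f₁ = f₀ · v/(v − v_e) = 83.42 × 348/341 ≈ 85.13 kHz.
On the return leg the bat in flight is a moving observer: f₂ = f₁ · (v + v_e)/v = 85.13 × 355/348 ≈ 86.84 kHz.
Equivalently f₂ = f₀ · (v + v_e)/(v − v_e).
Beat against the emitted tone (with f₀ = 83420 Hz): |f₂ − f₀| = 2v_e·f₀/(v − v_e) = 2 × 7 × 83420/341 ≈ 3425 Hz.

3425 Hz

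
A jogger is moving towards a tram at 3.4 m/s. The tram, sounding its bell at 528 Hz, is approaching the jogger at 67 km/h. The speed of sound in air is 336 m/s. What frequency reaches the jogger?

565 Hz

67 km/h = 18.61 m/s.
Both move, so f' = f · (v + v_o)/(v − v_s).
f' = 528 × (336 + 3.4)/(336 − 18.61) = 528 × 339.4/317.39 ≈ 565 Hz.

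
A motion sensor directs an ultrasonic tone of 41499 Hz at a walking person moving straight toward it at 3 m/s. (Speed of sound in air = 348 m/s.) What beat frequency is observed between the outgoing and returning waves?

At the walking person (a moving observer), f₁ = f₀ · (v + u)/v = 41499 × 351/348 ≈ 41857 Hz.
The reflection then acts as a moving source: f₂ = f₁ · v/(v − u) ≈ 42221 Hz.
Equivalently f₂ = f₀ · (v + u)/(v − u).
Beat frequency: |f₂ − f₀| = 2u·f₀/(v − u) = 2 × 3 × 41499/345 ≈ 722 Hz.

722 Hz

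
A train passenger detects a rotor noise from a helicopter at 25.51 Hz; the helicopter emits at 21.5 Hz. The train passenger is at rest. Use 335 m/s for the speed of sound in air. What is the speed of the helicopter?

53 m/s

f' > f, so the helicopter is approaching.
f' = f · v/(v − v_s) ⇒ v_s = v · |1 − f/f'|.
v_s = 335 × |1 − 21.5/25.51| = 335 × 0.1572 ≈ 53 m/s.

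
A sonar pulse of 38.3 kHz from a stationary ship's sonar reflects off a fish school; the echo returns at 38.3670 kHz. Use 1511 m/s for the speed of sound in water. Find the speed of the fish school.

1.32 m/s

Double Doppler shift off a moving reflector: f₂ = f₀ · (v + u)/(v − u) (u > 0 toward emitter).
Rearranging, u = v · (f₂ − f₀)/(f₂ + f₀) = 1511 × 0.0670/76.6670 ≈ 1.32 m/s.
So the fish school is moving at 1.32 m/s toward the emitter.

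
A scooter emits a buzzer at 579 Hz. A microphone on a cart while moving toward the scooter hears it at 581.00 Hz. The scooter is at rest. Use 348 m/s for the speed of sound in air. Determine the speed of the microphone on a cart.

f' = f · (v + v_o)/v ⇒ v_o = v · |f'/f − 1|.
v_o = 348 × |581.00/579 − 1| = 348 × 0.003454 ≈ 1.20 m/s.

1.20 m/s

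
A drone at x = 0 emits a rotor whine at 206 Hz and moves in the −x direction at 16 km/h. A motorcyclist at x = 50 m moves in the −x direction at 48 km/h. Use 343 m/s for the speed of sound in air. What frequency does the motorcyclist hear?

211 Hz

16 km/h = 4.444 m/s; 48 km/h = 13.33 m/s.
The observer lies on the +x side, so the source is heading away from the observer and the observer is heading toward the source.
Both move, so f' = f · (v + v_o)/(v + v_s).
f' = 206 × (343 + 13.33)/(343 + 4.444) = 206 × 356.33/347.44 ≈ 211 Hz.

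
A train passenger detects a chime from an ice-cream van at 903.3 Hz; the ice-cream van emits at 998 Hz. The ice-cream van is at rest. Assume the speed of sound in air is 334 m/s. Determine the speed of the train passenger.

f' < f, so the train passenger is receding.
f' = f · (v − v_o)/v ⇒ v_o = v · |f'/f − 1|.
v_o = 334 × |903.3/998 − 1| = 334 × 0.09489 ≈ 32 m/s.

32 m/s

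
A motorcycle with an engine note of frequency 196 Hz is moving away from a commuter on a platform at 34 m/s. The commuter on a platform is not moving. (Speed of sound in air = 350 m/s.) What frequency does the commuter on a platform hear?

179 Hz

Moving source, stationary observer: f' = f · v/(v + v_s) since the source is receding.
f' = 196 × 350/(350 + 34) = 196 × 350/384 ≈ 179 Hz.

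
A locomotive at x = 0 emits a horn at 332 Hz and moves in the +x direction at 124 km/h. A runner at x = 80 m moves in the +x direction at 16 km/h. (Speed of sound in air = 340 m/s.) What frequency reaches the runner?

365 Hz

124 km/h = 34.44 m/s; 16 km/h = 4.444 m/s.
The observer lies on the +x side, so the source is heading toward the observer and the observer is heading away from the source.
General Doppler shift: f' = f · (v − v_o)/(v − v_s).
f' = 332 × (340 − 4.444)/(340 − 34.44) = 332 × 335.56/305.56 ≈ 365 Hz.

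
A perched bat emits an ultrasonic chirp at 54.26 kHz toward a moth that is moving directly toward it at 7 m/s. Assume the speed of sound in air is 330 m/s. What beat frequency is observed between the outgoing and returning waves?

2352 Hz

The moth first receives the wave as a moving observer: f₁ = f₀ · (v + u)/v = 54.26 × (330 + 7)/330 ≈ 55.41 kHz.
The reflection then acts as a moving source: f₂ = f₁ · v/(v − u) ≈ 56.61 kHz.
Beat frequency (with f₀ = 54260 Hz): |f₂ − f₀| = 2u·f₀/(v − u) = 2 × 7 × 54260/323 ≈ 2352 Hz.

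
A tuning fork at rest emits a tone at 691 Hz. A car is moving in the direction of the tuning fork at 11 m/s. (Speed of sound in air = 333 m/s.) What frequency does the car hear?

714 Hz

Only the observer moves, toward the source, so f' = f · (v + v_o)/v.
f' = 691 × (333 + 11)/333 = 691 × 344/333 ≈ 714 Hz.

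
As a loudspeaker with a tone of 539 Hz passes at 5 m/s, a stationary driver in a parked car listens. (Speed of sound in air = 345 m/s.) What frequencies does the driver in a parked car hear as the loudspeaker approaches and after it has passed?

547 Hz approaching; 531 Hz receding

Approaching: f₁ = f · v/(v − v_s) = 539 × 345/340 ≈ 547 Hz.
Receding: f₂ = f · v/(v + v_s) = 539 × 345/350 ≈ 531 Hz.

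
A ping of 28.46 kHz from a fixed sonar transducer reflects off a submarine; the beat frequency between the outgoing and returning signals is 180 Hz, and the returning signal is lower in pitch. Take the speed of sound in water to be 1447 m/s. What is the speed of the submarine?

Double Doppler shift off a moving reflector: f₂ = f₀ · (v + u)/(v − u) (u > 0 toward emitter).
Returning signal is lower, so f₂ = f₀ − Δf = 28460 − 180 = 28280 Hz.
Rearranging, u = v · (f₂ − f₀)/(f₂ + f₀) = 1447 × -180/56740 ≈ -4.6 m/s.
So the submarine is moving at 4.6 m/s away from the emitter.

4.6 m/s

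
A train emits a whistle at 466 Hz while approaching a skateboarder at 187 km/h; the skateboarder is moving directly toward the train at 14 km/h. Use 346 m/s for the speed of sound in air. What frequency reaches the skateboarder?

554 Hz

187 km/h = 51.94 m/s; 14 km/h = 3.889 m/s.
General Doppler shift: f' = f · (v + v_o)/(v − v_s).
f' = 466 × (346 + 3.889)/(346 − 51.94) = 466 × 349.89/294.06 ≈ 554 Hz.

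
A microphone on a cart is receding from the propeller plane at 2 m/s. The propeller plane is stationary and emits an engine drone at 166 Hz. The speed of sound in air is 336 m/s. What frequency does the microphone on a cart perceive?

Moving observer, stationary source: f' = f · (v − v_o)/v.
f' = 166 × (336 − 2)/336 = 166 × 334/336 ≈ 165 Hz.

165 Hz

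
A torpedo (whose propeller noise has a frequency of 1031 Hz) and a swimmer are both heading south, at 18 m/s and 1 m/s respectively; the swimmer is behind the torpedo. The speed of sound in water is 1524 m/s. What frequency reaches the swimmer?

The swimmer is behind, so the torpedo is moving away from it while the swimmer is moving toward the torpedo.
Both move, so f' = f · (v + v_o)/(v + v_s).
f' = 1031 × (1524 + 1)/(1524 + 18) = 1031 × 1525/1542 ≈ 1020 Hz.

1020 Hz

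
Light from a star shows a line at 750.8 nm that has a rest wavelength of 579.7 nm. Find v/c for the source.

0.253

λ'/λ₀ = 1.2952 > 1 (redshift), so the source is receding.
λ'/λ₀ = √((1 + β)/(1 − β)) for a receding source ⇒ β = (r² − 1)/(r² + 1) with r = λ'/λ₀.
β = (1.6774 − 1)/(1.6774 + 1) ≈ 0.253.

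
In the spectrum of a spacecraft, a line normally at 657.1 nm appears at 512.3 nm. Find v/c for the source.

0.244c

λ'/λ₀ = 0.7796 < 1 (blueshift), so the source is approaching.
λ'/λ₀ = √((1 − β)/(1 + β)) for an approaching source ⇒ β = (1 − r²)/(1 + r²) with r = λ'/λ₀.
β = (1 − 0.6078)/(1 + 0.6078) ≈ 0.244.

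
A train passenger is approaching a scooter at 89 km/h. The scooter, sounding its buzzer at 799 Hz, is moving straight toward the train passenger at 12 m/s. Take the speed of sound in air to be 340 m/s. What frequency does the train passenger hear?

89 km/h = 24.72 m/s.
With source approaching and observer approaching, f' = f · (v + v_o)/(v − v_s).
f' = 799 × (340 + 24.72)/(340 − 12) = 799 × 364.72/328 ≈ 888 Hz.

888 Hz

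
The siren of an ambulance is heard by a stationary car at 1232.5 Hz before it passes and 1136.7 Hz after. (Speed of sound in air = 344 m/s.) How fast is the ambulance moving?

13.9 m/s

f₁/f₂ = (v + v_s)/(v − v_s), so v_s = v · (f₁ − f₂)/(f₁ + f₂).
v_s = 344 × (1232.5 − 1136.7)/(1232.5 + 1136.7) = 344 × 95.8/2369.2 ≈ 13.9 m/s.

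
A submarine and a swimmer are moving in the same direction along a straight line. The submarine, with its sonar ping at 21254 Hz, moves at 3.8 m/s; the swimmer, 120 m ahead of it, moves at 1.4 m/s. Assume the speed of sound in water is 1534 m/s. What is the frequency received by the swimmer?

21287 Hz

The swimmer is ahead, so the submarine is moving toward it while the swimmer is moving away from the submarine.
With source approaching and observer receding, f' = f · (v − v_o)/(v − v_s).
f' = 21254 × (1534 − 1.4)/(1534 − 3.8) = 21254 × 1532.6/1530.2 ≈ 21287 Hz.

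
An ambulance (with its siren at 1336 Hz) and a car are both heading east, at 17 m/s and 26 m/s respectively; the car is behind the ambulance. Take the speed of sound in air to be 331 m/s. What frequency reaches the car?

The car is behind, so the ambulance is moving away from it while the car is moving toward the ambulance.
General Doppler shift: f' = f · (v + v_o)/(v + v_s).
f' = 1336 × (331 + 26)/(331 + 17) = 1336 × 357/348 ≈ 1371 Hz.

1371 Hz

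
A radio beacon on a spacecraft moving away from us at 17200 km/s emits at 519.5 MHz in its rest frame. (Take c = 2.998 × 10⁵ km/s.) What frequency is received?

490.5 MHz

β = v/c = 17200/299800 = 0.0574.
Relativistic Doppler for frequency: f' = f₀ · √((1 − β)/(1 + β)).
f' = 519.5 × √(0.9426/1.0574) = 519.5 × 0.94418 ≈ 490.5 MHz.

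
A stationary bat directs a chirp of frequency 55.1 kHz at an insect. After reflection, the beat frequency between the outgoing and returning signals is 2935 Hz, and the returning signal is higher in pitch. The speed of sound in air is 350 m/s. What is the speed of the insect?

9.1 m/s

Double Doppler shift off a moving reflector: f₂ = f₀ · (v + u)/(v − u) (u > 0 toward emitter).
Returning signal is higher, so f₂ = f₀ + Δf = 55100 + 2935 = 58035 Hz.
Rearranging, u = v · (f₂ − f₀)/(f₂ + f₀) = 350 × 2935/113135 ≈ 9.1 m/s.
So the insect is moving at 9.1 m/s toward the emitter.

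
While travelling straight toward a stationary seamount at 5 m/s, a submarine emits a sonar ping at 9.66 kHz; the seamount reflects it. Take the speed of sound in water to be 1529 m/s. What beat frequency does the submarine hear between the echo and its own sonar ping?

63 Hz

The seamount receives the sound from a moving source: f₁ = f₀ · v/(v − v_e) = 9.66 × 1529/1524 ≈ 9.6917 kHz.
On the return leg the submarine is a moving observer: f₂ = f₁ · (v + v_e)/v = 9.6917 × 1534/1529 ≈ 9.7234 kHz.
Equivalently f₂ = f₀ · (v + v_e)/(v − v_e).
Beat against the emitted tone (with f₀ = 9660 Hz): |f₂ − f₀| = 2v_e·f₀/(v − v_e) = 2 × 5 × 9660/1524 ≈ 63 Hz.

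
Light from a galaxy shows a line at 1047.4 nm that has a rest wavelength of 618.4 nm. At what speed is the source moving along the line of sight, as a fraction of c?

0.483

λ'/λ₀ = 1.6937 > 1 (redshift), so the source is receding.
λ'/λ₀ = √((1 + β)/(1 − β)) for a receding source ⇒ β = (r² − 1)/(r² + 1) with r = λ'/λ₀.
β = (2.8687 − 1)/(2.8687 + 1) ≈ 0.483.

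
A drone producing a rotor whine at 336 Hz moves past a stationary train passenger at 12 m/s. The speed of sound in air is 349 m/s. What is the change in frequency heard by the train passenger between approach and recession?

Approaching: f₁ = f · v/(v − v_s) = 336 × 349/337 ≈ 348.0 Hz.
Receding: f₂ = f · v/(v + v_s) = 336 × 349/361 ≈ 324.8 Hz.
Drop: f₁ − f₂ = 2f·v·v_s/(v² − v_s²) = 2 × 336 × 349 × 12/(349² − 12²) ≈ 23.1 Hz.

23.1 Hz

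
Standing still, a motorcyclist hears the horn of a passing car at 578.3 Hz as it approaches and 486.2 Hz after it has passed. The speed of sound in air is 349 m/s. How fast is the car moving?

f₁/f₂ = (v + v_s)/(v − v_s), so v_s = v · (f₁ − f₂)/(f₁ + f₂).
v_s = 349 × (578.3 − 486.2)/(578.3 + 486.2) = 349 × 92.1/1064.5 ≈ 30 m/s.

30 m/s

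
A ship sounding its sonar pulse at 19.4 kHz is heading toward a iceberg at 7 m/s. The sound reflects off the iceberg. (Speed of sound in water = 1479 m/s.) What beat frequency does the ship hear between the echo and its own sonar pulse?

185 Hz

The iceberg receives the sound from a moving source: f₁ = f₀ · v/(v − v_e) = 19.4 × 1479/1472 ≈ 19.4923 kHz.
On the return leg the ship is a moving observer: f₂ = f₁ · (v + v_e)/v = 19.4923 × 1486/1479 ≈ 19.5845 kHz.
Beat against the emitted tone (with f₀ = 19400 Hz): |f₂ − f₀| = 2v_e·f₀/(v − v_e) = 2 × 7 × 19400/1472 ≈ 185 Hz.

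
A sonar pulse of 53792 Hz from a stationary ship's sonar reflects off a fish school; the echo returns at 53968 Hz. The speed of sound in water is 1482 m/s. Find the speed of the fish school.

2.42 m/s

Double Doppler shift off a moving reflector: f₂ = f₀ · (v + u)/(v − u) (u > 0 toward emitter).
Rearranging, u = v · (f₂ − f₀)/(f₂ + f₀) = 1482 × 176/107760 ≈ 2.42 m/s.
So the fish school is moving at 2.42 m/s toward the emitter.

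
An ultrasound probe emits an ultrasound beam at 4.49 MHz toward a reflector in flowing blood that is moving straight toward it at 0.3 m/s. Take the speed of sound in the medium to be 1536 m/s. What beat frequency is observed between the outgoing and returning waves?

1754 Hz

The reflector in flowing blood first receives the wave as a moving observer: f₁ = f₀ · (v + u)/v = 4.49 × (1536 + 0.3)/1536 ≈ 4.490877 MHz.
The reflection then acts as a moving source: f₂ = f₁ · v/(v − u) ≈ 4.491754 MHz.
Equivalently f₂ = f₀ · (v + u)/(v − u).
Beat frequency (with f₀ = 4490000 Hz): |f₂ − f₀| = 2u·f₀/(v − u) = 2 × 0.3 × 4490000/1535.7 ≈ 1754 Hz.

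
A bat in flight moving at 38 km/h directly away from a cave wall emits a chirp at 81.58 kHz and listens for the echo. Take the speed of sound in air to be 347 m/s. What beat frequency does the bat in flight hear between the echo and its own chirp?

38 km/h = 10.56 m/s.
The cave wall receives the sound from a moving source: f₁ = f₀ · v/(v + v_e) = 81.58 × 347/357.56 ≈ 79.17 kHz.
On the return leg the bat in flight is a moving observer: f₂ = f₁ · (v − v_e)/v = 79.17 × 336.44/347 ≈ 76.76 kHz.
Beat against the emitted tone (with f₀ = 81580 Hz): |f₂ − f₀| = 2v_e·f₀/(v + v_e) = 2 × 10.56 × 81580/357.56 ≈ 4817 Hz.

4817 Hz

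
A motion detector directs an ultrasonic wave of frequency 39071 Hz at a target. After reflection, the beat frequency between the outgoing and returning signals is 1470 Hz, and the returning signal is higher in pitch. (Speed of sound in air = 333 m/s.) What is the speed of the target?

6.1 m/s

Double Doppler shift off a moving reflector: f₂ = f₀ · (v + u)/(v − u) (u > 0 toward emitter).
Returning signal is higher, so f₂ = f₀ + Δf = 39071 + 1470 = 40541 Hz.
Rearranging, u = v · (f₂ − f₀)/(f₂ + f₀) = 333 × 1470/79612 ≈ 6.1 m/s.
So the target is moving at 6.1 m/s toward the emitter.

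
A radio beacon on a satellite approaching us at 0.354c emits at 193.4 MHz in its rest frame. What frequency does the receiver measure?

280.0 MHz

Relativistic Doppler for frequency: f' = f₀ · √((1 + β)/(1 − β)).
f' = 193.4 × √(1.3540/0.6460) = 193.4 × 1.44775 ≈ 280.0 MHz.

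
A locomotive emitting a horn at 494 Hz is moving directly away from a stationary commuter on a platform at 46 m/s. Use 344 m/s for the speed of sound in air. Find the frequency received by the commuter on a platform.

Only the source moves, away from the listener, so f' = f · v/(v + v_s).
f' = 494 × 344/(344 + 46) = 494 × 344/390 ≈ 436 Hz.

436 Hz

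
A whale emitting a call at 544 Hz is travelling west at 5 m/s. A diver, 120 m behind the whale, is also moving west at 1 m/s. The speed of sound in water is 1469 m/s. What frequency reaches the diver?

The diver is behind, so the whale is moving away from it while the diver is moving toward the whale.
Both move, so f' = f · (v + v_o)/(v + v_s).
f' = 544 × (1469 + 1)/(1469 + 5) = 544 × 1470/1474 ≈ 543 Hz.

543 Hz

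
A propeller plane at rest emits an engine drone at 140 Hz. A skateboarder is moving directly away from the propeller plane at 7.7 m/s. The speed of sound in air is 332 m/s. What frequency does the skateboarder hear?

137 Hz

Moving observer, stationary source: f' = f · (v − v_o)/v.
f' = 140 × (332 − 7.7)/332 = 140 × 324.3/332 ≈ 137 Hz.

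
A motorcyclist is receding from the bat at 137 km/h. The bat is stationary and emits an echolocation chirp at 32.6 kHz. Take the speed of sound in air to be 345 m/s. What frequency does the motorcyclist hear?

29.0 kHz

137 km/h = 38.06 m/s.
Only the observer moves, away from the source, so f' = f · (v − v_o)/v.
f' = 32.6 × (345 − 38.06)/345 = 32.6 × 306.94/345 ≈ 29.0 kHz.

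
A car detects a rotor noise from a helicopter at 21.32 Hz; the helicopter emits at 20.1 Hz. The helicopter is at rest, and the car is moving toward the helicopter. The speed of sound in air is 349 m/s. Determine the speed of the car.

f' = f · (v + v_o)/v ⇒ v_o = v · |f'/f − 1|.
v_o = 349 × |21.32/20.1 − 1| = 349 × 0.0607 ≈ 21.2 m/s.

21.2 m/s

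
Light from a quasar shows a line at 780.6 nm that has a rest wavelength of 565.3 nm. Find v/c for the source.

λ'/λ₀ = 1.3809 > 1 (redshift), so the source is receding.
λ'/λ₀ = √((1 + β)/(1 − β)) for a receding source ⇒ β = (r² − 1)/(r² + 1) with r = λ'/λ₀.
β = (1.9068 − 1)/(1.9068 + 1) ≈ 0.312.

0.312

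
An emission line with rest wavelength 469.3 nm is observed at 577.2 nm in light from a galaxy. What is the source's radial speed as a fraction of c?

0.204

λ'/λ₀ = 1.2299 > 1 (redshift), so the source is receding.
λ'/λ₀ = √((1 + β)/(1 − β)) for a receding source ⇒ β = (r² − 1)/(r² + 1) with r = λ'/λ₀.
β = (1.5127 − 1)/(1.5127 + 1) ≈ 0.204.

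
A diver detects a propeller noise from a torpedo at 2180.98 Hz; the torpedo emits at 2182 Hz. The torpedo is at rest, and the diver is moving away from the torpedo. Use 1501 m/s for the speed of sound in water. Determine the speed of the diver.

0.70 m/s

f' = f · (v − v_o)/v ⇒ v_o = v · |f'/f − 1|.
v_o = 1501 × |2180.98/2182 − 1| = 1501 × 0.0004675 ≈ 0.70 m/s.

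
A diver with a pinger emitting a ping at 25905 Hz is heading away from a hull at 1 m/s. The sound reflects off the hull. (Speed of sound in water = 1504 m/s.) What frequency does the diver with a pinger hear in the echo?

25871 Hz

The hull receives the sound from a moving source: f₁ = f₀ · v/(v + v_e) = 25905 × 1504/1505 ≈ 25888 Hz.
On the return leg the diver with a pinger is a moving observer: f₂ = f₁ · (v − v_e)/v = 25888 × 1503/1504 ≈ 25871 Hz.
Equivalently f₂ = f₀ · (v − v_e)/(v + v_e).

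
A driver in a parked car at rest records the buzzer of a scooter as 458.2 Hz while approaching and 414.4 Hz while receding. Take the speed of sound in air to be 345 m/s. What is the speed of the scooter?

f₁/f₂ = (v + v_s)/(v − v_s), so v_s = v · (f₁ − f₂)/(f₁ + f₂).
v_s = 345 × (458.2 − 414.4)/(458.2 + 414.4) = 345 × 43.8/872.6 ≈ 17.3 m/s.

17.3 m/s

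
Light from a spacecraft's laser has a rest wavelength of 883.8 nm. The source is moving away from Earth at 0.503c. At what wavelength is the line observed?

1536.9 nm

Relativistic Doppler for wavelength: λ' = λ₀ · √((1 + β)/(1 − β)).
λ' = 883.8 × √(1.5030/0.4970) = 883.8 × 1.73901 ≈ 1536.9 nm.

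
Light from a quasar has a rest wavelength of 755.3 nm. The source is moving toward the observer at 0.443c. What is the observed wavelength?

Relativistic Doppler for wavelength: λ' = λ₀ · √((1 − β)/(1 + β)).
λ' = 755.3 × √(0.5570/1.4430) = 755.3 × 0.62129 ≈ 469.3 nm.

469.3 nm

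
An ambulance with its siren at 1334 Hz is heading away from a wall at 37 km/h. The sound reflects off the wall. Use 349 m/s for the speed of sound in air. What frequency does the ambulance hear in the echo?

1258 Hz

37 km/h = 10.28 m/s.
The wall receives the sound from a moving source: f₁ = f₀ · v/(v + v_e) = 1334 × 349/359.28 ≈ 1296 Hz.
On the return leg the ambulance is a moving observer: f₂ = f₁ · (v − v_e)/v = 1296 × 338.72/349 ≈ 1258 Hz.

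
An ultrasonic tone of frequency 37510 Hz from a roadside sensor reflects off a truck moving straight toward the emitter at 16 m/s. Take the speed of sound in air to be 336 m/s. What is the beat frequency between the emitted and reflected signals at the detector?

3751 Hz

At the truck (a moving observer), f₁ = f₀ · (v + u)/v = 37510 × 352/336 ≈ 39296 Hz.
The reflection then acts as a moving source: f₂ = f₁ · v/(v − u) ≈ 41261 Hz.
Beat frequency: |f₂ − f₀| = 2u·f₀/(v − u) = 2 × 16 × 37510/320 ≈ 3751 Hz.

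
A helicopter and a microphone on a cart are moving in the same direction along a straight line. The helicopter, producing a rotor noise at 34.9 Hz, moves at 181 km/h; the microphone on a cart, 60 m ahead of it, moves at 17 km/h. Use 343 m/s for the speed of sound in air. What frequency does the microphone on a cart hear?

181 km/h = 50.28 m/s; 17 km/h = 4.722 m/s.
The microphone on a cart is ahead, so the helicopter is moving toward it while the microphone on a cart is moving away from the helicopter.
General Doppler shift: f' = f · (v − v_o)/(v − v_s).
f' = 34.9 × (343 − 4.722)/(343 − 50.28) = 34.9 × 338.28/292.72 ≈ 40.3 Hz.

40.3 Hz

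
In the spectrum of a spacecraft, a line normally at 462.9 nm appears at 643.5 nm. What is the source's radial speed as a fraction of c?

0.318c

λ'/λ₀ = 1.3901 > 1 (redshift), so the source is receding.
λ'/λ₀ = √((1 + β)/(1 − β)) for a receding source ⇒ β = (r² − 1)/(r² + 1) with r = λ'/λ₀.
β = (1.9325 − 1)/(1.9325 + 1) ≈ 0.318.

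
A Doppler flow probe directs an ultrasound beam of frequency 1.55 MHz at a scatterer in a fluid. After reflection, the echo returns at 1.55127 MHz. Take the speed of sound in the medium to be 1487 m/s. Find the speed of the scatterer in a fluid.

Double Doppler shift off a moving reflector: f₂ = f₀ · (v + u)/(v − u) (u > 0 toward emitter).
Rearranging, u = v · (f₂ − f₀)/(f₂ + f₀) = 1487 × 0.00127/3.10127 ≈ 0.61 m/s.
So the scatterer in a fluid is moving at 0.61 m/s toward the emitter.

0.61 m/s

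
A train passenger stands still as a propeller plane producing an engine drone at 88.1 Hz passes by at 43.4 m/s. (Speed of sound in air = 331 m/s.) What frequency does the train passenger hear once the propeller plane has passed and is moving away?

Receding: f₂ = f · v/(v + v_s) = 88.1 × 331/374.4 ≈ 78 Hz.

78 Hz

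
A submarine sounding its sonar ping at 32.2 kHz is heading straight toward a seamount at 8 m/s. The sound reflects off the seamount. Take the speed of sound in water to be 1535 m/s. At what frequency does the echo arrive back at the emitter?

32.5 kHz

The seamount receives the sound from a moving source: f₁ = f₀ · v/(v − v_e) = 32.2 × 1535/1527 ≈ 32.4 kHz.
On the return leg the submarine is a moving observer: f₂ = f₁ · (v + v_e)/v = 32.4 × 1543/1535 ≈ 32.5 kHz.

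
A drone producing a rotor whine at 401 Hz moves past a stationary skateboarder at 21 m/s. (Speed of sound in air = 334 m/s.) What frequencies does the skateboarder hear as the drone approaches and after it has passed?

Approaching: f₁ = f · v/(v − v_s) = 401 × 334/313 ≈ 428 Hz.
Receding: f₂ = f · v/(v + v_s) = 401 × 334/355 ≈ 377 Hz.

428 Hz approaching; 377 Hz receding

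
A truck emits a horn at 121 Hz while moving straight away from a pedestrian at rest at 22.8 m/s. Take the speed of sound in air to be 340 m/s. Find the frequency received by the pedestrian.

113 Hz

Only the source moves, away from the listener, so f' = f · v/(v + v_s).
f' = 121 × 340/(340 + 22.8) = 121 × 340/362.8 ≈ 113 Hz.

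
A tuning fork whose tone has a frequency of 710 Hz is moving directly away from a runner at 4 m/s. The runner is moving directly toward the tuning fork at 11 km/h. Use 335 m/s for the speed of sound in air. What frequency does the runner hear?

11 km/h = 3.056 m/s.
With source receding and observer approaching, f' = f · (v + v_o)/(v + v_s).
f' = 710 × (335 + 3.056)/(335 + 4) = 710 × 338.06/339 ≈ 708 Hz.

708 Hz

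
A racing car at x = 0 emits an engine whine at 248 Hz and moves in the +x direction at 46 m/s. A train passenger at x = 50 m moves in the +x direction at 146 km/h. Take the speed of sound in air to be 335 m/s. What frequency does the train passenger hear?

253 Hz

146 km/h = 40.56 m/s.
The observer lies on the +x side, so the source is heading toward the observer and the observer is heading away from the source.
With source approaching and observer receding, f' = f · (v − v_o)/(v − v_s).
f' = 248 × (335 − 40.56)/(335 − 46) = 248 × 294.44/289 ≈ 253 Hz.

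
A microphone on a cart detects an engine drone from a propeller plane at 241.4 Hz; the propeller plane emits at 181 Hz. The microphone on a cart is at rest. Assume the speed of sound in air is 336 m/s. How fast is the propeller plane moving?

84 m/s

f' > f, so the propeller plane is approaching.
f' = f · v/(v − v_s) ⇒ v_s = v · |1 − f/f'|.
v_s = 336 × |1 − 181/241.4| = 336 × 0.2502 ≈ 84 m/s.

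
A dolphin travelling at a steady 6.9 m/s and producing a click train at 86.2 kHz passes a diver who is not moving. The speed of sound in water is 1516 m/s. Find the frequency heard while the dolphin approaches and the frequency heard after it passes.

86.6 kHz approaching; 85.8 kHz receding

Approaching: f₁ = f · v/(v − v_s) = 86.2 × 1516/1509.1 ≈ 86.6 kHz.
Receding: f₂ = f · v/(v + v_s) = 86.2 × 1516/1522.9 ≈ 85.8 kHz.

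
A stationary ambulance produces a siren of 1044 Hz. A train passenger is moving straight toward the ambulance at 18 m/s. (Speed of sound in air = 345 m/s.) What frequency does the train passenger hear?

1098 Hz

Only the observer moves, toward the source, so f' = f · (v + v_o)/v.
f' = 1044 × (345 + 18)/345 = 1044 × 363/345 ≈ 1098 Hz.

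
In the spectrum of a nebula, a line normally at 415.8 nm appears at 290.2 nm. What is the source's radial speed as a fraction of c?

0.345c

λ'/λ₀ = 0.6979 < 1 (blueshift), so the source is approaching.
λ'/λ₀ = √((1 − β)/(1 + β)) for an approaching source ⇒ β = (1 − r²)/(1 + r²) with r = λ'/λ₀.
β = (1 − 0.4871)/(1 + 0.4871) ≈ 0.345.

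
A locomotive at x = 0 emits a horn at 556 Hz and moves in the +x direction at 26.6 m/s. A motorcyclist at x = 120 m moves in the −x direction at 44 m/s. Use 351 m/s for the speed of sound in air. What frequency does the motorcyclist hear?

677 Hz

The observer lies on the +x side, so the source is heading toward the observer and the observer is heading toward the source.
Both move, so f' = f · (v + v_o)/(v − v_s).
f' = 556 × (351 + 44)/(351 − 26.6) = 556 × 395/324.4 ≈ 677 Hz.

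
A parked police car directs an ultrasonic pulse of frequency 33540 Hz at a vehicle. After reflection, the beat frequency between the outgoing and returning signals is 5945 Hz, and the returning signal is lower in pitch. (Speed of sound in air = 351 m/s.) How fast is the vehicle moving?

Double Doppler shift off a moving reflector: f₂ = f₀ · (v + u)/(v − u) (u > 0 toward emitter).
Returning signal is lower, so f₂ = f₀ − Δf = 33540 − 5945 = 27595 Hz.
Rearranging, u = v · (f₂ − f₀)/(f₂ + f₀) = 351 × -5945/61135 ≈ -34 m/s.
So the vehicle is moving at 34 m/s away from the emitter.

34 m/s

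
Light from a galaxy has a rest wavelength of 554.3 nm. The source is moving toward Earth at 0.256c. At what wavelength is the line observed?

Relativistic Doppler for wavelength: λ' = λ₀ · √((1 − β)/(1 + β)).
λ' = 554.3 × √(0.7440/1.2560) = 554.3 × 0.76965 ≈ 426.6 nm.

426.6 nm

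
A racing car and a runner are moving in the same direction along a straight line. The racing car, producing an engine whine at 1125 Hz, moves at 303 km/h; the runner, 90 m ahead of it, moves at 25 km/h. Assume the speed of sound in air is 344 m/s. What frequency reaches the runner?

303 km/h = 84.17 m/s; 25 km/h = 6.944 m/s.
The runner is ahead, so the racing car is moving toward it while the runner is moving away from the racing car.
Both move, so f' = f · (v − v_o)/(v − v_s).
f' = 1125 × (344 − 6.944)/(344 − 84.17) = 1125 × 337.06/259.83 ≈ 1459 Hz.

1459 Hz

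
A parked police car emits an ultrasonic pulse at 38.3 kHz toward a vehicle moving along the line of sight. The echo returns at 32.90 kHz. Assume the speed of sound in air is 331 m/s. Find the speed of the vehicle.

25 m/s

Double Doppler shift off a moving reflector: f₂ = f₀ · (v + u)/(v − u) (u > 0 toward emitter).
Rearranging, u = v · (f₂ − f₀)/(f₂ + f₀) = 331 × -5.40/71.20 ≈ -25 m/s.
So the vehicle is moving at 25 m/s away from the emitter.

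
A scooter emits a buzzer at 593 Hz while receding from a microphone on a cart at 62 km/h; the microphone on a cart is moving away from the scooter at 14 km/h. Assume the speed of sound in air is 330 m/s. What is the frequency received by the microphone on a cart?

557 Hz

62 km/h = 17.22 m/s; 14 km/h = 3.889 m/s.
General Doppler shift: f' = f · (v − v_o)/(v + v_s).
f' = 593 × (330 − 3.889)/(330 + 17.22) = 593 × 326.11/347.22 ≈ 557 Hz.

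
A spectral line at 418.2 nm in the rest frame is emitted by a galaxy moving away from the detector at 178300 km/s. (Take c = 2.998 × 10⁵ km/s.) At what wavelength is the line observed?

829.6 nm

β = v/c = 178300/299800 = 0.5947.
Relativistic Doppler for wavelength: λ' = λ₀ · √((1 + β)/(1 − β)).
λ' = 418.2 × √(1.5947/0.4053) = 418.2 × 1.98368 ≈ 829.6 nm.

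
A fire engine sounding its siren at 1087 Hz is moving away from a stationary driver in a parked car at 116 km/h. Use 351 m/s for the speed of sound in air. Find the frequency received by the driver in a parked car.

996 Hz

116 km/h = 32.22 m/s.
Only the source moves, away from the listener, so f' = f · v/(v + v_s).
f' = 1087 × 351/(351 + 32.22) = 1087 × 351/383.2 ≈ 996 Hz.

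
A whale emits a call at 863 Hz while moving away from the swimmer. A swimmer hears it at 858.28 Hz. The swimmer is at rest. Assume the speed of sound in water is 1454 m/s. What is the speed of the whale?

8.0 m/s

f' = f · v/(v + v_s) ⇒ v_s = v · |1 − f/f'|.
v_s = 1454 × |1 − 863/858.28| = 1454 × 0.005499 ≈ 8.0 m/s.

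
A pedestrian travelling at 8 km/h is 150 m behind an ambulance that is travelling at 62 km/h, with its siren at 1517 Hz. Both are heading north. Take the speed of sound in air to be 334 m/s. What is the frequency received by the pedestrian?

1452 Hz

62 km/h = 17.22 m/s; 8 km/h = 2.222 m/s.
The pedestrian is behind, so the ambulance is moving away from it while the pedestrian is moving toward the ambulance.
Both move, so f' = f · (v + v_o)/(v + v_s).
f' = 1517 × (334 + 2.222)/(334 + 17.22) = 1517 × 336.22/351.22 ≈ 1452 Hz.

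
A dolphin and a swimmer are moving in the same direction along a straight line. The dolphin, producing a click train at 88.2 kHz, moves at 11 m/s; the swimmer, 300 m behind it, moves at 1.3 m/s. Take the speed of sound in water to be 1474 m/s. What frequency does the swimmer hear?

The swimmer is behind, so the dolphin is moving away from it while the swimmer is moving toward the dolphin.
General Doppler shift: f' = f · (v + v_o)/(v + v_s).
f' = 88.2 × (1474 + 1.3)/(1474 + 11) = 88.2 × 1475.3/1485 ≈ 87.6 kHz.

87.6 kHz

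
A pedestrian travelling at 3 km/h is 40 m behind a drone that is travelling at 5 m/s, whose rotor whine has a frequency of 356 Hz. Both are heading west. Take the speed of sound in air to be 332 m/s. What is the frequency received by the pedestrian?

3 km/h = 0.8333 m/s.
The pedestrian is behind, so the drone is moving away from it while the pedestrian is moving toward the drone.
With source receding and observer approaching, f' = f · (v + v_o)/(v + v_s).
f' = 356 × (332 + 0.8333)/(332 + 5) = 356 × 332.83/337 ≈ 352 Hz.

352 Hz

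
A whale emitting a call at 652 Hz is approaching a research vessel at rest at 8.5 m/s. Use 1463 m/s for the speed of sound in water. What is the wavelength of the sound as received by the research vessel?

Moving source, stationary observer: f' = f · v/(v − v_s) since the source is approaching.
f' = 652 × 1463/(1463 − 8.5) ≈ 656 Hz.
λ' = v/f' = 1463/655.81 ≈ 2.23 m.

2.23 m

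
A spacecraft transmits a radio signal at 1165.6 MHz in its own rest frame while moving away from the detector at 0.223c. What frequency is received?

Relativistic Doppler for frequency: f' = f₀ · √((1 − β)/(1 + β)).
f' = 1165.6 × √(0.7770/1.2230) = 1165.6 × 0.79707 ≈ 929.1 MHz.

929.1 MHz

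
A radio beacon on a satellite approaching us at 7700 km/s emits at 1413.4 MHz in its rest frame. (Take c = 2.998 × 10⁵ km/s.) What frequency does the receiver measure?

β = v/c = 7700/299800 = 0.0257.
Relativistic Doppler for frequency: f' = f₀ · √((1 + β)/(1 − β)).
f' = 1413.4 × √(1.0257/0.9743) = 1413.4 × 1.02602 ≈ 1450.2 MHz.

1450.2 MHz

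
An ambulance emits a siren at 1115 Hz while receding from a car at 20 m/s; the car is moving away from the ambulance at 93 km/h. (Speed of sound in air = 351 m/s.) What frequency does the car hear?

977 Hz

93 km/h = 25.83 m/s.
General Doppler shift: f' = f · (v − v_o)/(v + v_s).
f' = 1115 × (351 − 25.83)/(351 + 20) = 1115 × 325.17/371 ≈ 977 Hz.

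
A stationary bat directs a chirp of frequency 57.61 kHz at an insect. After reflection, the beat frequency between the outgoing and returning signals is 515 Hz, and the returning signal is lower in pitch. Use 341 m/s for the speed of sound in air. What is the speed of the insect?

1.53 m/s

Double Doppler shift off a moving reflector: f₂ = f₀ · (v + u)/(v − u) (u > 0 toward emitter).
Returning signal is lower, so f₂ = f₀ − Δf = 57610 − 515 = 57095 Hz.
Rearranging, u = v · (f₂ − f₀)/(f₂ + f₀) = 341 × -515/114705 ≈ -1.53 m/s.
So the insect is moving at 1.53 m/s away from the emitter.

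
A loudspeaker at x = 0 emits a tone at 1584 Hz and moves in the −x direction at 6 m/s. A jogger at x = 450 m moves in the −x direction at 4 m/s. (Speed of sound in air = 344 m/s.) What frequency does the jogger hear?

The observer lies on the +x side, so the source is heading away from the observer and the observer is heading toward the source.
General Doppler shift: f' = f · (v + v_o)/(v + v_s).
f' = 1584 × (344 + 4)/(344 + 6) = 1584 × 348/350 ≈ 1575 Hz.

1575 Hz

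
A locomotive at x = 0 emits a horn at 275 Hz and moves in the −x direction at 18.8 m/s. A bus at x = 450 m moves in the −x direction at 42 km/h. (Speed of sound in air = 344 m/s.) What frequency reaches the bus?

42 km/h = 11.67 m/s.
The observer lies on the +x side, so the source is heading away from the observer and the observer is heading toward the source.
With source receding and observer approaching, f' = f · (v + v_o)/(v + v_s).
f' = 275 × (344 + 11.67)/(344 + 18.8) = 275 × 355.67/362.8 ≈ 270 Hz.

270 Hz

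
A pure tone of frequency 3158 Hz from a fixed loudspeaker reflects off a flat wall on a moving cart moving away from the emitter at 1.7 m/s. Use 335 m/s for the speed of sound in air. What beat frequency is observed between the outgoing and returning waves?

At the flat wall on a moving cart (a moving observer), f₁ = f₀ · (v − u)/v = 3158 × 333.3/335 ≈ 3142.0 Hz.
The reflection then acts as a moving source: f₂ = f₁ · v/(v + u) ≈ 3126.1 Hz.
Beat frequency: |f₂ − f₀| = 2u·f₀/(v + u) = 2 × 1.7 × 3158/336.7 ≈ 31.9 Hz.

31.9 Hz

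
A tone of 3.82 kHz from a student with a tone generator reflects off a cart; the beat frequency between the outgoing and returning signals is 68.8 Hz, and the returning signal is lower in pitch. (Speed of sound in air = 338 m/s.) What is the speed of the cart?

3.1 m/s

Double Doppler shift off a moving reflector: f₂ = f₀ · (v + u)/(v − u) (u > 0 toward emitter).
Returning signal is lower, so f₂ = f₀ − Δf = 3820 − 68.8 = 3751.2 Hz.
Rearranging, u = v · (f₂ − f₀)/(f₂ + f₀) = 338 × -68.8/7571.2 ≈ -3.1 m/s.
So the cart is moving at 3.1 m/s away from the emitter.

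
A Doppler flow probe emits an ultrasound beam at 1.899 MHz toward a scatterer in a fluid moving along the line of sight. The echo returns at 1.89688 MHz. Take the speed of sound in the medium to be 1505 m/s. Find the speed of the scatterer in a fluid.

0.84 m/s

Double Doppler shift off a moving reflector: f₂ = f₀ · (v + u)/(v − u) (u > 0 toward emitter).
Rearranging, u = v · (f₂ − f₀)/(f₂ + f₀) = 1505 × -0.00212/3.79588 ≈ -0.84 m/s.
So the scatterer in a fluid is moving at 0.84 m/s away from the emitter.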